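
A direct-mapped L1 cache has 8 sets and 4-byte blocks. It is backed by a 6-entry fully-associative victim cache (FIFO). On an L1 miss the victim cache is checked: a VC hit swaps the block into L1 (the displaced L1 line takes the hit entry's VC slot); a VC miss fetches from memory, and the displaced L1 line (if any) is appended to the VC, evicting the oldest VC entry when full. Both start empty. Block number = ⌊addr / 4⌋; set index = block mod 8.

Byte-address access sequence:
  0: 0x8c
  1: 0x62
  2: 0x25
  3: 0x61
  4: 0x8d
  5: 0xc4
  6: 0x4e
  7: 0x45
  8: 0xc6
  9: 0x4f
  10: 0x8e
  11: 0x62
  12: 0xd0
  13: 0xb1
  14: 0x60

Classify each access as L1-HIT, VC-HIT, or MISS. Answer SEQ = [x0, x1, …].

SEQ = [MISS, MISS, MISS, L1-HIT, L1-HIT, MISS, MISS, MISS, VC-HIT, L1-HIT, VC-HIT, L1-HIT, MISS, MISS, L1-HIT]

#0 0x8c→b35/s3 MISS; vc=[]
#1 0x62→b24/s0 MISS; vc=[]
#2 0x25→b9/s1 MISS; vc=[]
#3 0x61→b24/s0 L1-HIT; vc=[]
#4 0x8d→b35/s3 L1-HIT; vc=[]
#5 0xc4→b49/s1 MISS; vc=[9]
#6 0x4e→b19/s3 MISS; vc=[9,35]
#7 0x45→b17/s1 MISS; vc=[9,35,49]
#8 0xc6→b49/s1 VC-HIT; vc=[9,35,17]
#9 0x4f→b19/s3 L1-HIT; vc=[9,35,17]
#10 0x8e→b35/s3 VC-HIT; vc=[9,19,17]
#11 0x62→b24/s0 L1-HIT; vc=[9,19,17]
#12 0xd0→b52/s4 MISS; vc=[9,19,17]
#13 0xb1→b44/s4 MISS; vc=[9,19,17,52]
#14 0x60→b24/s0 L1-HIT; vc=[9,19,17,52]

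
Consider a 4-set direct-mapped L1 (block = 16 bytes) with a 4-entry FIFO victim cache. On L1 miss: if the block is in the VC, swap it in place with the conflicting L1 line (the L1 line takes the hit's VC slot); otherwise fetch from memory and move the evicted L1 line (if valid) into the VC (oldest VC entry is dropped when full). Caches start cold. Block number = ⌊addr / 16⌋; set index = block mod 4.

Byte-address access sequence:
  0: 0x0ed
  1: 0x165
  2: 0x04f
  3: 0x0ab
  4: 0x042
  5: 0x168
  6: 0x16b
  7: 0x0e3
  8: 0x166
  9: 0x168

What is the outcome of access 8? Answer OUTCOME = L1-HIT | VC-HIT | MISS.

  [0] addr=0xed blk=14 s=2: MISS | VC []
  [1] addr=0x165 blk=22 s=2: MISS | VC [14]
  [2] addr=0x4f blk=4 s=0: MISS | VC [14]
  [3] addr=0xab blk=10 s=2: MISS | VC [14, 22]
  [4] addr=0x42 blk=4 s=0: L1-HIT | VC [14, 22]
  [5] addr=0x168 blk=22 s=2: VC-HIT | VC [14, 10]
  [6] addr=0x16b blk=22 s=2: L1-HIT | VC [14, 10]
  [7] addr=0xe3 blk=14 s=2: VC-HIT | VC [22, 10]
  [8] addr=0x166 blk=22 s=2: VC-HIT | VC [14, 10]
  [9] addr=0x168 blk=22 s=2: L1-HIT | VC [14, 10]

OUTCOME = VC-HIT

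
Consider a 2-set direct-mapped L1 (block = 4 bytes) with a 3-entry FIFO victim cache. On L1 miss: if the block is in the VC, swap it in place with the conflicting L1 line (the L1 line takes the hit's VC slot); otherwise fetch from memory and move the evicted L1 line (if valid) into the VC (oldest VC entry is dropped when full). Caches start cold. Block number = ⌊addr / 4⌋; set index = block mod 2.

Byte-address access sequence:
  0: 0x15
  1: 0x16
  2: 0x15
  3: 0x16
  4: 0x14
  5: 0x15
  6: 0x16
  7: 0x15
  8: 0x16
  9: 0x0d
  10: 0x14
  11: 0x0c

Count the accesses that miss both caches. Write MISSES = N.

  [0] addr=0x15 blk=5 s=1: MISS | VC []
  [1] addr=0x16 blk=5 s=1: L1-HIT | VC []
  [2] addr=0x15 blk=5 s=1: L1-HIT | VC []
  [3] addr=0x16 blk=5 s=1: L1-HIT | VC []
  [4] addr=0x14 blk=5 s=1: L1-HIT | VC []
  [5] addr=0x15 blk=5 s=1: L1-HIT | VC []
  [6] addr=0x16 blk=5 s=1: L1-HIT | VC []
  [7] addr=0x15 blk=5 s=1: L1-HIT | VC []
  [8] addr=0x16 blk=5 s=1: L1-HIT | VC []
  [9] addr=0xd blk=3 s=1: MISS | VC [5]
  [10] addr=0x14 blk=5 s=1: VC-HIT | VC [3]
  [11] addr=0xc blk=3 s=1: VC-HIT | VC [5]

MISSES = 2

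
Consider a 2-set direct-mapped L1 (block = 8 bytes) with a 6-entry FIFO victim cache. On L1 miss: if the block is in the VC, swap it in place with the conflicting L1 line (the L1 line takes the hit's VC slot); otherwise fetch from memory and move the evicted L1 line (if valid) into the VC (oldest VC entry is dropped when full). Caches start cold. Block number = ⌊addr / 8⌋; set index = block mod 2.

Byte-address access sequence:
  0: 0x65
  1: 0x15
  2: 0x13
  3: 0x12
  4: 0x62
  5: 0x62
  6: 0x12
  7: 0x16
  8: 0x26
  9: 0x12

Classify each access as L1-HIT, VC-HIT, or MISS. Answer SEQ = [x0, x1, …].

  [0] addr=0x65 blk=12 s=0: MISS | VC []
  [1] addr=0x15 blk=2 s=0: MISS | VC [12]
  [2] addr=0x13 blk=2 s=0: L1-HIT | VC [12]
  [3] addr=0x12 blk=2 s=0: L1-HIT | VC [12]
  [4] addr=0x62 blk=12 s=0: VC-HIT | VC [2]
  [5] addr=0x62 blk=12 s=0: L1-HIT | VC [2]
  [6] addr=0x12 blk=2 s=0: VC-HIT | VC [12]
  [7] addr=0x16 blk=2 s=0: L1-HIT | VC [12]
  [8] addr=0x26 blk=4 s=0: MISS | VC [12, 2]
  [9] addr=0x12 blk=2 s=0: VC-HIT | VC [12, 4]

SEQ = [MISS, MISS, L1-HIT, L1-HIT, VC-HIT, L1-HIT, VC-HIT, L1-HIT, MISS, VC-HIT]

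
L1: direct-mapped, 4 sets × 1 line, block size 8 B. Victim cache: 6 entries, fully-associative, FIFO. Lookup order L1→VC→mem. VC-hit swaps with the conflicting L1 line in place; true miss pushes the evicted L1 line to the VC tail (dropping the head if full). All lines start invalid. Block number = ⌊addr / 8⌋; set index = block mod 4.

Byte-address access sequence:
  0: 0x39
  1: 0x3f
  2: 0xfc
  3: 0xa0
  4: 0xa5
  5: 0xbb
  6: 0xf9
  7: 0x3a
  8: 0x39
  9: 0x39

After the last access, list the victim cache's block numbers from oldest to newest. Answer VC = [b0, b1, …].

#0 0x39→b7/s3 MISS; vc=[]
#1 0x3f→b7/s3 L1-HIT; vc=[]
#2 0xfc→b31/s3 MISS; vc=[7]
#3 0xa0→b20/s0 MISS; vc=[7]
#4 0xa5→b20/s0 L1-HIT; vc=[7]
#5 0xbb→b23/s3 MISS; vc=[7,31]
#6 0xf9→b31/s3 VC-HIT; vc=[7,23]
#7 0x3a→b7/s3 VC-HIT; vc=[31,23]
#8 0x39→b7/s3 L1-HIT; vc=[31,23]
#9 0x39→b7/s3 L1-HIT; vc=[31,23]

VC = [31, 23]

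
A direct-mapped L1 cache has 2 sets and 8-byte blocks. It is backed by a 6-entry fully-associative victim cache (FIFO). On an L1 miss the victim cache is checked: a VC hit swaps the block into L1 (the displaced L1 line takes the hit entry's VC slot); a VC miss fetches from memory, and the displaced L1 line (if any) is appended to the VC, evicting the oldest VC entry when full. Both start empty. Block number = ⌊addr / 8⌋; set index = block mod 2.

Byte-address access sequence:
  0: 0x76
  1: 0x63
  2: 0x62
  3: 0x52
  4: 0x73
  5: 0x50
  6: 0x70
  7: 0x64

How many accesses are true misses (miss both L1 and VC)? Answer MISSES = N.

  [0] addr=0x76 blk=14 s=0: MISS | VC []
  [1] addr=0x63 blk=12 s=0: MISS | VC [14]
  [2] addr=0x62 blk=12 s=0: L1-HIT | VC [14]
  [3] addr=0x52 blk=10 s=0: MISS | VC [14, 12]
  [4] addr=0x73 blk=14 s=0: VC-HIT | VC [10, 12]
  [5] addr=0x50 blk=10 s=0: VC-HIT | VC [14, 12]
  [6] addr=0x70 blk=14 s=0: VC-HIT | VC [10, 12]
  [7] addr=0x64 blk=12 s=0: VC-HIT | VC [10, 14]

MISSES = 3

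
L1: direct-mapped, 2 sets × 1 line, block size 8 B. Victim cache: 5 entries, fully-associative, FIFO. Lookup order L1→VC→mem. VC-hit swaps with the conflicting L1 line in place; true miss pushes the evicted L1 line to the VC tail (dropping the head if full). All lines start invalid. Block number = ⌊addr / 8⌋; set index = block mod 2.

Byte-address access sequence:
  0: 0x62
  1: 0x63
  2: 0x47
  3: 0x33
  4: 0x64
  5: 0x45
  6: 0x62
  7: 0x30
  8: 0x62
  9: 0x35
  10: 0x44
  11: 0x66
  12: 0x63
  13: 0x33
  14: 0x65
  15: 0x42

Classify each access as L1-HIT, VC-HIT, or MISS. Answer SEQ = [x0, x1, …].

SEQ = [MISS, L1-HIT, MISS, MISS, VC-HIT, VC-HIT, VC-HIT, VC-HIT, VC-HIT, VC-HIT, VC-HIT, VC-HIT, L1-HIT, VC-HIT, VC-HIT, VC-HIT]

0: 0x62 (blk 12, set 0) → MISS  vc=[]
1: 0x63 (blk 12, set 0) → L1-HIT  vc=[]
2: 0x47 (blk 8, set 0) → MISS  vc=[12]
3: 0x33 (blk 6, set 0) → MISS  vc=[12, 8]
4: 0x64 (blk 12, set 0) → VC-HIT  vc=[6, 8]
5: 0x45 (blk 8, set 0) → VC-HIT  vc=[6, 12]
6: 0x62 (blk 12, set 0) → VC-HIT  vc=[6, 8]
7: 0x30 (blk 6, set 0) → VC-HIT  vc=[12, 8]
8: 0x62 (blk 12, set 0) → VC-HIT  vc=[6, 8]
9: 0x35 (blk 6, set 0) → VC-HIT  vc=[12, 8]
10: 0x44 (blk 8, set 0) → VC-HIT  vc=[12, 6]
11: 0x66 (blk 12, set 0) → VC-HIT  vc=[8, 6]
12: 0x63 (blk 12, set 0) → L1-HIT  vc=[8, 6]
13: 0x33 (blk 6, set 0) → VC-HIT  vc=[8, 12]
14: 0x65 (blk 12, set 0) → VC-HIT  vc=[8, 6]
15: 0x42 (blk 8, set 0) → VC-HIT  vc=[12, 6]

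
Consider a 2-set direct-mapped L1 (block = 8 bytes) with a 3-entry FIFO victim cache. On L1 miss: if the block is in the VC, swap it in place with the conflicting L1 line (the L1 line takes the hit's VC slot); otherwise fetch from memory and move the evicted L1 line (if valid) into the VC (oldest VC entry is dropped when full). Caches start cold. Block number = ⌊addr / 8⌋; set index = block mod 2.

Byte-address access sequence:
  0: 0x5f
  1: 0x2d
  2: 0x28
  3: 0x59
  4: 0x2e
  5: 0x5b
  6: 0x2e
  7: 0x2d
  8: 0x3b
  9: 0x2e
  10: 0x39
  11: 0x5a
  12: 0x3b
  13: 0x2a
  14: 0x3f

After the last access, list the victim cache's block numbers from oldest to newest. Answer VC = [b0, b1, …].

0: 0x5f (blk 11, set 1) → MISS  vc=[]
1: 0x2d (blk 5, set 1) → MISS  vc=[11]
2: 0x28 (blk 5, set 1) → L1-HIT  vc=[11]
3: 0x59 (blk 11, set 1) → VC-HIT  vc=[5]
4: 0x2e (blk 5, set 1) → VC-HIT  vc=[11]
5: 0x5b (blk 11, set 1) → VC-HIT  vc=[5]
6: 0x2e (blk 5, set 1) → VC-HIT  vc=[11]
7: 0x2d (blk 5, set 1) → L1-HIT  vc=[11]
8: 0x3b (blk 7, set 1) → MISS  vc=[11, 5]
9: 0x2e (blk 5, set 1) → VC-HIT  vc=[11, 7]
10: 0x39 (blk 7, set 1) → VC-HIT  vc=[11, 5]
11: 0x5a (blk 11, set 1) → VC-HIT  vc=[7, 5]
12: 0x3b (blk 7, set 1) → VC-HIT  vc=[11, 5]
13: 0x2a (blk 5, set 1) → VC-HIT  vc=[11, 7]
14: 0x3f (blk 7, set 1) → VC-HIT  vc=[11, 5]

VC = [11, 5]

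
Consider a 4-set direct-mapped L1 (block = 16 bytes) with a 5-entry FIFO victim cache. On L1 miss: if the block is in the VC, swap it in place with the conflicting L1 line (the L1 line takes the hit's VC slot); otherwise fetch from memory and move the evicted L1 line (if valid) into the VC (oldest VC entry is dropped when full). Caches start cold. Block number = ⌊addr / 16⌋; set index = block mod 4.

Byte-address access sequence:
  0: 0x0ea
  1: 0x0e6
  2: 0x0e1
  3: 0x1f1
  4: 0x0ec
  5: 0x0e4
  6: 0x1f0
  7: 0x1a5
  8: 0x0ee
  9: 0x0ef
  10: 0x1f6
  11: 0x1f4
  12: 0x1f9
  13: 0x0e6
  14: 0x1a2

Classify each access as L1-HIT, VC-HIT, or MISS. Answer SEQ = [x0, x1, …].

0: 0xea (blk 14, set 2) → MISS  vc=[]
1: 0xe6 (blk 14, set 2) → L1-HIT  vc=[]
2: 0xe1 (blk 14, set 2) → L1-HIT  vc=[]
3: 0x1f1 (blk 31, set 3) → MISS  vc=[]
4: 0xec (blk 14, set 2) → L1-HIT  vc=[]
5: 0xe4 (blk 14, set 2) → L1-HIT  vc=[]
6: 0x1f0 (blk 31, set 3) → L1-HIT  vc=[]
7: 0x1a5 (blk 26, set 2) → MISS  vc=[14]
8: 0xee (blk 14, set 2) → VC-HIT  vc=[26]
9: 0xef (blk 14, set 2) → L1-HIT  vc=[26]
10: 0x1f6 (blk 31, set 3) → L1-HIT  vc=[26]
11: 0x1f4 (blk 31, set 3) → L1-HIT  vc=[26]
12: 0x1f9 (blk 31, set 3) → L1-HIT  vc=[26]
13: 0xe6 (blk 14, set 2) → L1-HIT  vc=[26]
14: 0x1a2 (blk 26, set 2) → VC-HIT  vc=[14]

SEQ = [MISS, L1-HIT, L1-HIT, MISS, L1-HIT, L1-HIT, L1-HIT, MISS, VC-HIT, L1-HIT, L1-HIT, L1-HIT, L1-HIT, L1-HIT, VC-HIT]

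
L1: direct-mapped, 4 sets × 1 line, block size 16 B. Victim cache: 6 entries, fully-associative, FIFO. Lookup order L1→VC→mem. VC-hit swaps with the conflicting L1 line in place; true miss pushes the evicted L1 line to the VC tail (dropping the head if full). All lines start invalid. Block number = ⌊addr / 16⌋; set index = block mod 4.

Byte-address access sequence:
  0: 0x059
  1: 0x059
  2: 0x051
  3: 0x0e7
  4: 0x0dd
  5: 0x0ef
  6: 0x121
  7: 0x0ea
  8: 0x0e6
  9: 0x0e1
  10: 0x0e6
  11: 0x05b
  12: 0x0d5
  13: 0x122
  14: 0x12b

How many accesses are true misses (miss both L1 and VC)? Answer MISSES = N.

MISSES = 4

#0 0x59→b5/s1 MISS; vc=[]
#1 0x59→b5/s1 L1-HIT; vc=[]
#2 0x51→b5/s1 L1-HIT; vc=[]
#3 0xe7→b14/s2 MISS; vc=[]
#4 0xdd→b13/s1 MISS; vc=[5]
#5 0xef→b14/s2 L1-HIT; vc=[5]
#6 0x121→b18/s2 MISS; vc=[5,14]
#7 0xea→b14/s2 VC-HIT; vc=[5,18]
#8 0xe6→b14/s2 L1-HIT; vc=[5,18]
#9 0xe1→b14/s2 L1-HIT; vc=[5,18]
#10 0xe6→b14/s2 L1-HIT; vc=[5,18]
#11 0x5b→b5/s1 VC-HIT; vc=[13,18]
#12 0xd5→b13/s1 VC-HIT; vc=[5,18]
#13 0x122→b18/s2 VC-HIT; vc=[5,14]
#14 0x12b→b18/s2 L1-HIT; vc=[5,14]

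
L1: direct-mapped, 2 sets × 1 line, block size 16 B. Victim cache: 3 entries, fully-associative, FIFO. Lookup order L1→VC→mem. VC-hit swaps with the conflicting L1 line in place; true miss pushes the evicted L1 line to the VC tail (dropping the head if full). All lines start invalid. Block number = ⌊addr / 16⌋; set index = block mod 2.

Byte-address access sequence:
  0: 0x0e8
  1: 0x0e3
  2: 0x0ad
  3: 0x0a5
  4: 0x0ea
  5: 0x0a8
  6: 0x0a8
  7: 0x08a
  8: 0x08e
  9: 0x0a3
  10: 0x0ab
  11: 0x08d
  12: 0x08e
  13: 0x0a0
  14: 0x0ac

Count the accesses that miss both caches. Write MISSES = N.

#0 0xe8→b14/s0 MISS; vc=[]
#1 0xe3→b14/s0 L1-HIT; vc=[]
#2 0xad→b10/s0 MISS; vc=[14]
#3 0xa5→b10/s0 L1-HIT; vc=[14]
#4 0xea→b14/s0 VC-HIT; vc=[10]
#5 0xa8→b10/s0 VC-HIT; vc=[14]
#6 0xa8→b10/s0 L1-HIT; vc=[14]
#7 0x8a→b8/s0 MISS; vc=[14,10]
#8 0x8e→b8/s0 L1-HIT; vc=[14,10]
#9 0xa3→b10/s0 VC-HIT; vc=[14,8]
#10 0xab→b10/s0 L1-HIT; vc=[14,8]
#11 0x8d→b8/s0 VC-HIT; vc=[14,10]
#12 0x8e→b8/s0 L1-HIT; vc=[14,10]
#13 0xa0→b10/s0 VC-HIT; vc=[14,8]
#14 0xac→b10/s0 L1-HIT; vc=[14,8]

MISSES = 3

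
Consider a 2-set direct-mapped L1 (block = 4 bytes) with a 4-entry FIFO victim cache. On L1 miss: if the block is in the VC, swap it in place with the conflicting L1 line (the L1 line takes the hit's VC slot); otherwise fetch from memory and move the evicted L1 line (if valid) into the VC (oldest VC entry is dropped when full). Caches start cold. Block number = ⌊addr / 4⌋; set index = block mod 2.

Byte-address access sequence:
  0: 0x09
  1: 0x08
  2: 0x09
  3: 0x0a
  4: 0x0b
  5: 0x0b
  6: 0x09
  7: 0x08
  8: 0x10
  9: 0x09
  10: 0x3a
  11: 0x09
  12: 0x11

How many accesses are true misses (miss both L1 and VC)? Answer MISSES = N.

#0 0x9→b2/s0 MISS; vc=[]
#1 0x8→b2/s0 L1-HIT; vc=[]
#2 0x9→b2/s0 L1-HIT; vc=[]
#3 0xa→b2/s0 L1-HIT; vc=[]
#4 0xb→b2/s0 L1-HIT; vc=[]
#5 0xb→b2/s0 L1-HIT; vc=[]
#6 0x9→b2/s0 L1-HIT; vc=[]
#7 0x8→b2/s0 L1-HIT; vc=[]
#8 0x10→b4/s0 MISS; vc=[2]
#9 0x9→b2/s0 VC-HIT; vc=[4]
#10 0x3a→b14/s0 MISS; vc=[4,2]
#11 0x9→b2/s0 VC-HIT; vc=[4,14]
#12 0x11→b4/s0 VC-HIT; vc=[2,14]

MISSES = 3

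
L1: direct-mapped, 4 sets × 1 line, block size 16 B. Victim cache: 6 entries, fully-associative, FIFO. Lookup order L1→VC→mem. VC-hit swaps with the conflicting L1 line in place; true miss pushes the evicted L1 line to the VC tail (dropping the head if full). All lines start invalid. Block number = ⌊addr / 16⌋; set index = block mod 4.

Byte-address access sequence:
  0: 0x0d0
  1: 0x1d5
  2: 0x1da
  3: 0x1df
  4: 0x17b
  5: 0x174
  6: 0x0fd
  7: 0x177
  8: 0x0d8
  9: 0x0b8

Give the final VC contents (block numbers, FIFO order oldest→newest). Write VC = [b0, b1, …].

VC = [29, 15, 23]

#0 0xd0→b13/s1 MISS; vc=[]
#1 0x1d5→b29/s1 MISS; vc=[13]
#2 0x1da→b29/s1 L1-HIT; vc=[13]
#3 0x1df→b29/s1 L1-HIT; vc=[13]
#4 0x17b→b23/s3 MISS; vc=[13]
#5 0x174→b23/s3 L1-HIT; vc=[13]
#6 0xfd→b15/s3 MISS; vc=[13,23]
#7 0x177→b23/s3 VC-HIT; vc=[13,15]
#8 0xd8→b13/s1 VC-HIT; vc=[29,15]
#9 0xb8→b11/s3 MISS; vc=[29,15,23]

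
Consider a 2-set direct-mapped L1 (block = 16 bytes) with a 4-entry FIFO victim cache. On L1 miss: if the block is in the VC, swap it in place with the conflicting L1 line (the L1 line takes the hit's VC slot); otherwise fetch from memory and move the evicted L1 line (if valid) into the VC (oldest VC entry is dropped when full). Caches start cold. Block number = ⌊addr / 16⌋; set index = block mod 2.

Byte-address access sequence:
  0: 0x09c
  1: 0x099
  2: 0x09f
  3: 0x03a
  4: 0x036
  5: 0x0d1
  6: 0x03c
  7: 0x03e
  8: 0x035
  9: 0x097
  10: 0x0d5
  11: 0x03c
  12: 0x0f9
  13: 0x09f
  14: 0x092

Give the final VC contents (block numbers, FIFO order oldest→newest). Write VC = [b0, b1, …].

#0 0x9c→b9/s1 MISS; vc=[]
#1 0x99→b9/s1 L1-HIT; vc=[]
#2 0x9f→b9/s1 L1-HIT; vc=[]
#3 0x3a→b3/s1 MISS; vc=[9]
#4 0x36→b3/s1 L1-HIT; vc=[9]
#5 0xd1→b13/s1 MISS; vc=[9,3]
#6 0x3c→b3/s1 VC-HIT; vc=[9,13]
#7 0x3e→b3/s1 L1-HIT; vc=[9,13]
#8 0x35→b3/s1 L1-HIT; vc=[9,13]
#9 0x97→b9/s1 VC-HIT; vc=[3,13]
#10 0xd5→b13/s1 VC-HIT; vc=[3,9]
#11 0x3c→b3/s1 VC-HIT; vc=[13,9]
#12 0xf9→b15/s1 MISS; vc=[13,9,3]
#13 0x9f→b9/s1 VC-HIT; vc=[13,15,3]
#14 0x92→b9/s1 L1-HIT; vc=[13,15,3]

VC = [13, 15, 3]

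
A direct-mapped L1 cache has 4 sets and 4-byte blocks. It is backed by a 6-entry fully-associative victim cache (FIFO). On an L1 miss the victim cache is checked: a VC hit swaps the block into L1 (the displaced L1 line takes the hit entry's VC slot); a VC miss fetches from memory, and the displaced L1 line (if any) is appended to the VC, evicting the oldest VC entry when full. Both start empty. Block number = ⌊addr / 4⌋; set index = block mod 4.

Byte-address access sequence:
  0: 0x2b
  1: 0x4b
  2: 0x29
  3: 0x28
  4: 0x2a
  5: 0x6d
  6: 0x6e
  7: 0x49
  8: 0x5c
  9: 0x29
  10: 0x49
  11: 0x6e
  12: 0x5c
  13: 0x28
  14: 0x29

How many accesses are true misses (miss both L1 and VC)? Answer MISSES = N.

0: 0x2b (blk 10, set 2) → MISS  vc=[]
1: 0x4b (blk 18, set 2) → MISS  vc=[10]
2: 0x29 (blk 10, set 2) → VC-HIT  vc=[18]
3: 0x28 (blk 10, set 2) → L1-HIT  vc=[18]
4: 0x2a (blk 10, set 2) → L1-HIT  vc=[18]
5: 0x6d (blk 27, set 3) → MISS  vc=[18]
6: 0x6e (blk 27, set 3) → L1-HIT  vc=[18]
7: 0x49 (blk 18, set 2) → VC-HIT  vc=[10]
8: 0x5c (blk 23, set 3) → MISS  vc=[10, 27]
9: 0x29 (blk 10, set 2) → VC-HIT  vc=[18, 27]
10: 0x49 (blk 18, set 2) → VC-HIT  vc=[10, 27]
11: 0x6e (blk 27, set 3) → VC-HIT  vc=[10, 23]
12: 0x5c (blk 23, set 3) → VC-HIT  vc=[10, 27]
13: 0x28 (blk 10, set 2) → VC-HIT  vc=[18, 27]
14: 0x29 (blk 10, set 2) → L1-HIT  vc=[18, 27]

MISSES = 4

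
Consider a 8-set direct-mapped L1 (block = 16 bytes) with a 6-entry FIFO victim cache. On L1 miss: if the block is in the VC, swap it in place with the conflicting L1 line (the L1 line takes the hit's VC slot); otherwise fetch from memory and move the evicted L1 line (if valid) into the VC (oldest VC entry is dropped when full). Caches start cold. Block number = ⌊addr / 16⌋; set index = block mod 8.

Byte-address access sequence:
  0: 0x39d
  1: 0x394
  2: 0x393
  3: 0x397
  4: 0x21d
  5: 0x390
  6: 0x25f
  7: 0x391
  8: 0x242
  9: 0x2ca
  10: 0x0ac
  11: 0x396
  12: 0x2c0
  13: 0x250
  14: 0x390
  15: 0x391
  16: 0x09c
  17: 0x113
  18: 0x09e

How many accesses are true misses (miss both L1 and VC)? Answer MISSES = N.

0: 0x39d (blk 57, set 1) → MISS  vc=[]
1: 0x394 (blk 57, set 1) → L1-HIT  vc=[]
2: 0x393 (blk 57, set 1) → L1-HIT  vc=[]
3: 0x397 (blk 57, set 1) → L1-HIT  vc=[]
4: 0x21d (blk 33, set 1) → MISS  vc=[57]
5: 0x390 (blk 57, set 1) → VC-HIT  vc=[33]
6: 0x25f (blk 37, set 5) → MISS  vc=[33]
7: 0x391 (blk 57, set 1) → L1-HIT  vc=[33]
8: 0x242 (blk 36, set 4) → MISS  vc=[33]
9: 0x2ca (blk 44, set 4) → MISS  vc=[33, 36]
10: 0xac (blk 10, set 2) → MISS  vc=[33, 36]
11: 0x396 (blk 57, set 1) → L1-HIT  vc=[33, 36]
12: 0x2c0 (blk 44, set 4) → L1-HIT  vc=[33, 36]
13: 0x250 (blk 37, set 5) → L1-HIT  vc=[33, 36]
14: 0x390 (blk 57, set 1) → L1-HIT  vc=[33, 36]
15: 0x391 (blk 57, set 1) → L1-HIT  vc=[33, 36]
16: 0x9c (blk 9, set 1) → MISS  vc=[33, 36, 57]
17: 0x113 (blk 17, set 1) → MISS  vc=[33, 36, 57, 9]
18: 0x9e (blk 9, set 1) → VC-HIT  vc=[33, 36, 57, 17]

MISSES = 8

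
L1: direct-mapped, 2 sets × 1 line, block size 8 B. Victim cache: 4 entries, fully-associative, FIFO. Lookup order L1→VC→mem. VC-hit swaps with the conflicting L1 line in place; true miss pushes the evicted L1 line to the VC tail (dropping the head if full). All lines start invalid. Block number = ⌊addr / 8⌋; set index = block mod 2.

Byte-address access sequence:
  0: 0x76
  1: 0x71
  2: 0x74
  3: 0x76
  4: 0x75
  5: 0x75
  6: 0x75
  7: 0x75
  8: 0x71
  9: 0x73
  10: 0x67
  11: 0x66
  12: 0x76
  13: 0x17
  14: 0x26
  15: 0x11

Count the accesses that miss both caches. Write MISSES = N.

MISSES = 4

0: 0x76 (blk 14, set 0) → MISS  vc=[]
1: 0x71 (blk 14, set 0) → L1-HIT  vc=[]
2: 0x74 (blk 14, set 0) → L1-HIT  vc=[]
3: 0x76 (blk 14, set 0) → L1-HIT  vc=[]
4: 0x75 (blk 14, set 0) → L1-HIT  vc=[]
5: 0x75 (blk 14, set 0) → L1-HIT  vc=[]
6: 0x75 (blk 14, set 0) → L1-HIT  vc=[]
7: 0x75 (blk 14, set 0) → L1-HIT  vc=[]
8: 0x71 (blk 14, set 0) → L1-HIT  vc=[]
9: 0x73 (blk 14, set 0) → L1-HIT  vc=[]
10: 0x67 (blk 12, set 0) → MISS  vc=[14]
11: 0x66 (blk 12, set 0) → L1-HIT  vc=[14]
12: 0x76 (blk 14, set 0) → VC-HIT  vc=[12]
13: 0x17 (blk 2, set 0) → MISS  vc=[12, 14]
14: 0x26 (blk 4, set 0) → MISS  vc=[12, 14, 2]
15: 0x11 (blk 2, set 0) → VC-HIT  vc=[12, 14, 4]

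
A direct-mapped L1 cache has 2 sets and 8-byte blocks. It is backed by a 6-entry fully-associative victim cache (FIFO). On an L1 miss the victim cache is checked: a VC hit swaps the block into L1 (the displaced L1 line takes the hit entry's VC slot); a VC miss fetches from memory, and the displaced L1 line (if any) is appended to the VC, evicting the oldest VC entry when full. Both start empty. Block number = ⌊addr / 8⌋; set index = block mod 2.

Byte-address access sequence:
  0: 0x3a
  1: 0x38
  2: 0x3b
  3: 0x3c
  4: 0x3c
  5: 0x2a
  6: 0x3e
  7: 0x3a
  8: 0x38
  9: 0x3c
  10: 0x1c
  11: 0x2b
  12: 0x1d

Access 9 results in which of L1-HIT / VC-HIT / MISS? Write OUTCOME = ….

#0 0x3a→b7/s1 MISS; vc=[]
#1 0x38→b7/s1 L1-HIT; vc=[]
#2 0x3b→b7/s1 L1-HIT; vc=[]
#3 0x3c→b7/s1 L1-HIT; vc=[]
#4 0x3c→b7/s1 L1-HIT; vc=[]
#5 0x2a→b5/s1 MISS; vc=[7]
#6 0x3e→b7/s1 VC-HIT; vc=[5]
#7 0x3a→b7/s1 L1-HIT; vc=[5]
#8 0x38→b7/s1 L1-HIT; vc=[5]
#9 0x3c→b7/s1 L1-HIT; vc=[5]
#10 0x1c→b3/s1 MISS; vc=[5,7]
#11 0x2b→b5/s1 VC-HIT; vc=[3,7]
#12 0x1d→b3/s1 VC-HIT; vc=[5,7]

OUTCOME = L1-HIT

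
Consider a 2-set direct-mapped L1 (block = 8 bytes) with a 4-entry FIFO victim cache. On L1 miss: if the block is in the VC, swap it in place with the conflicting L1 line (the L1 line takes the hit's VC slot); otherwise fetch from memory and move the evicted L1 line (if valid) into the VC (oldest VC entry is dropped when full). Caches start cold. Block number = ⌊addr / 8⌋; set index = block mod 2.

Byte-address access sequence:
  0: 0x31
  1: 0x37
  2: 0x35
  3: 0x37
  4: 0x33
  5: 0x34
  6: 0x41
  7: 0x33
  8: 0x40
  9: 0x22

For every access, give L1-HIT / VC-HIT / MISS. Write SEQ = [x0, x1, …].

#0 0x31→b6/s0 MISS; vc=[]
#1 0x37→b6/s0 L1-HIT; vc=[]
#2 0x35→b6/s0 L1-HIT; vc=[]
#3 0x37→b6/s0 L1-HIT; vc=[]
#4 0x33→b6/s0 L1-HIT; vc=[]
#5 0x34→b6/s0 L1-HIT; vc=[]
#6 0x41→b8/s0 MISS; vc=[6]
#7 0x33→b6/s0 VC-HIT; vc=[8]
#8 0x40→b8/s0 VC-HIT; vc=[6]
#9 0x22→b4/s0 MISS; vc=[6,8]

SEQ = [MISS, L1-HIT, L1-HIT, L1-HIT, L1-HIT, L1-HIT, MISS, VC-HIT, VC-HIT, MISS]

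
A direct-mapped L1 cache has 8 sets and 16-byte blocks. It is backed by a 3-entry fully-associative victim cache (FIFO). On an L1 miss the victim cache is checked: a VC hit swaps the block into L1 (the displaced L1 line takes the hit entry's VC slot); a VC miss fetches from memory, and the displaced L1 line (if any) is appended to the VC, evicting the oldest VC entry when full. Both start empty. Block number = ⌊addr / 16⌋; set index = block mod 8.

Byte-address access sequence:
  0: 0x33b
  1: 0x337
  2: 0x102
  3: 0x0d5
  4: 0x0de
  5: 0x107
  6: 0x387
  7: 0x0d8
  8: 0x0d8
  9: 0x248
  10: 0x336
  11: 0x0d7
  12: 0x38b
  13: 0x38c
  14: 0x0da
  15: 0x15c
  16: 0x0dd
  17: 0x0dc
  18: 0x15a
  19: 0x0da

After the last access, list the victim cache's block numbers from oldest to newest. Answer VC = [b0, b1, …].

VC = [16, 21]

  [0] addr=0x33b blk=51 s=3: MISS | VC []
  [1] addr=0x337 blk=51 s=3: L1-HIT | VC []
  [2] addr=0x102 blk=16 s=0: MISS | VC []
  [3] addr=0xd5 blk=13 s=5: MISS | VC []
  [4] addr=0xde blk=13 s=5: L1-HIT | VC []
  [5] addr=0x107 blk=16 s=0: L1-HIT | VC []
  [6] addr=0x387 blk=56 s=0: MISS | VC [16]
  [7] addr=0xd8 blk=13 s=5: L1-HIT | VC [16]
  [8] addr=0xd8 blk=13 s=5: L1-HIT | VC [16]
  [9] addr=0x248 blk=36 s=4: MISS | VC [16]
  [10] addr=0x336 blk=51 s=3: L1-HIT | VC [16]
  [11] addr=0xd7 blk=13 s=5: L1-HIT | VC [16]
  [12] addr=0x38b blk=56 s=0: L1-HIT | VC [16]
  [13] addr=0x38c blk=56 s=0: L1-HIT | VC [16]
  [14] addr=0xda blk=13 s=5: L1-HIT | VC [16]
  [15] addr=0x15c blk=21 s=5: MISS | VC [16, 13]
  [16] addr=0xdd blk=13 s=5: VC-HIT | VC [16, 21]
  [17] addr=0xdc blk=13 s=5: L1-HIT | VC [16, 21]
  [18] addr=0x15a blk=21 s=5: VC-HIT | VC [16, 13]
  [19] addr=0xda blk=13 s=5: VC-HIT | VC [16, 21]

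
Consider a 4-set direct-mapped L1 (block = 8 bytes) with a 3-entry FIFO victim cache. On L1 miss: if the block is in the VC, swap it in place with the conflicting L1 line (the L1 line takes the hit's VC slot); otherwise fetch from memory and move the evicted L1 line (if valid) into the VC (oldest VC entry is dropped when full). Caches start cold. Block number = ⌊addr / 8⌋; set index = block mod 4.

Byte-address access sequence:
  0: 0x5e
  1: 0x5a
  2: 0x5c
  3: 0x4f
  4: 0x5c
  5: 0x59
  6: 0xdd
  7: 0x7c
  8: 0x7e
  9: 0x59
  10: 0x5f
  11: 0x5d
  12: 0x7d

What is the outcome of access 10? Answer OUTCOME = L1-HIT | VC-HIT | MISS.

#0 0x5e→b11/s3 MISS; vc=[]
#1 0x5a→b11/s3 L1-HIT; vc=[]
#2 0x5c→b11/s3 L1-HIT; vc=[]
#3 0x4f→b9/s1 MISS; vc=[]
#4 0x5c→b11/s3 L1-HIT; vc=[]
#5 0x59→b11/s3 L1-HIT; vc=[]
#6 0xdd→b27/s3 MISS; vc=[11]
#7 0x7c→b15/s3 MISS; vc=[11,27]
#8 0x7e→b15/s3 L1-HIT; vc=[11,27]
#9 0x59→b11/s3 VC-HIT; vc=[15,27]
#10 0x5f→b11/s3 L1-HIT; vc=[15,27]
#11 0x5d→b11/s3 L1-HIT; vc=[15,27]
#12 0x7d→b15/s3 VC-HIT; vc=[11,27]

OUTCOME = L1-HIT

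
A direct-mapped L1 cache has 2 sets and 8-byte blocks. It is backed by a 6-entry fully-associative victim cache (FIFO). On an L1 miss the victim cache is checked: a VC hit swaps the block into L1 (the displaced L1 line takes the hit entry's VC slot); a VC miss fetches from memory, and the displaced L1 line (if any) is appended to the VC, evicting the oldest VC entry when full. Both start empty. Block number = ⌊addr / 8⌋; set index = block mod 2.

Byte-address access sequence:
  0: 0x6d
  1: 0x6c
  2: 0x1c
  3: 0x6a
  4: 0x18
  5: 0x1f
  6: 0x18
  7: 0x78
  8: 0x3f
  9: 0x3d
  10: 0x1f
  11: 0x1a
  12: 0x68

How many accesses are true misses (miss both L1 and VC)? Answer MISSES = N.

#0 0x6d→b13/s1 MISS; vc=[]
#1 0x6c→b13/s1 L1-HIT; vc=[]
#2 0x1c→b3/s1 MISS; vc=[13]
#3 0x6a→b13/s1 VC-HIT; vc=[3]
#4 0x18→b3/s1 VC-HIT; vc=[13]
#5 0x1f→b3/s1 L1-HIT; vc=[13]
#6 0x18→b3/s1 L1-HIT; vc=[13]
#7 0x78→b15/s1 MISS; vc=[13,3]
#8 0x3f→b7/s1 MISS; vc=[13,3,15]
#9 0x3d→b7/s1 L1-HIT; vc=[13,3,15]
#10 0x1f→b3/s1 VC-HIT; vc=[13,7,15]
#11 0x1a→b3/s1 L1-HIT; vc=[13,7,15]
#12 0x68→b13/s1 VC-HIT; vc=[3,7,15]

MISSES = 4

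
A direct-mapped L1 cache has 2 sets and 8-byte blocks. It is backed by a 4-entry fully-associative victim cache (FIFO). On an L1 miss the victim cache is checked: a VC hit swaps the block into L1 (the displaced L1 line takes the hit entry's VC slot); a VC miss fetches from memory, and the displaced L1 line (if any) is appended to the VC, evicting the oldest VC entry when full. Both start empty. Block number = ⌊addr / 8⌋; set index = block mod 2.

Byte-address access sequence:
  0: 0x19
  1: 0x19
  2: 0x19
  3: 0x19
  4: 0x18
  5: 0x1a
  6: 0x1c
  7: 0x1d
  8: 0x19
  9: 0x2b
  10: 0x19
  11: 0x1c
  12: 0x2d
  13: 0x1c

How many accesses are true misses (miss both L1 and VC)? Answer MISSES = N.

MISSES = 2

0: 0x19 (blk 3, set 1) → MISS  vc=[]
1: 0x19 (blk 3, set 1) → L1-HIT  vc=[]
2: 0x19 (blk 3, set 1) → L1-HIT  vc=[]
3: 0x19 (blk 3, set 1) → L1-HIT  vc=[]
4: 0x18 (blk 3, set 1) → L1-HIT  vc=[]
5: 0x1a (blk 3, set 1) → L1-HIT  vc=[]
6: 0x1c (blk 3, set 1) → L1-HIT  vc=[]
7: 0x1d (blk 3, set 1) → L1-HIT  vc=[]
8: 0x19 (blk 3, set 1) → L1-HIT  vc=[]
9: 0x2b (blk 5, set 1) → MISS  vc=[3]
10: 0x19 (blk 3, set 1) → VC-HIT  vc=[5]
11: 0x1c (blk 3, set 1) → L1-HIT  vc=[5]
12: 0x2d (blk 5, set 1) → VC-HIT  vc=[3]
13: 0x1c (blk 3, set 1) → VC-HIT  vc=[5]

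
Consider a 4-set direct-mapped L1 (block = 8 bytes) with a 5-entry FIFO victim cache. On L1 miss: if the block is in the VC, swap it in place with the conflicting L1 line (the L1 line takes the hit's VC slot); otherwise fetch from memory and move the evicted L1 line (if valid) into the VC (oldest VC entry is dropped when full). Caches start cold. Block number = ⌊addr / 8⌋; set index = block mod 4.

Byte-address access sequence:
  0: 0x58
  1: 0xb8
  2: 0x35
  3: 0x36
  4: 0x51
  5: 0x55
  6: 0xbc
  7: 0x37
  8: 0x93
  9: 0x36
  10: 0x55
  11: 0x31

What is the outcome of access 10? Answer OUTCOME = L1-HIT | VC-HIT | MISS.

OUTCOME = VC-HIT

#0 0x58→b11/s3 MISS; vc=[]
#1 0xb8→b23/s3 MISS; vc=[11]
#2 0x35→b6/s2 MISS; vc=[11]
#3 0x36→b6/s2 L1-HIT; vc=[11]
#4 0x51→b10/s2 MISS; vc=[11,6]
#5 0x55→b10/s2 L1-HIT; vc=[11,6]
#6 0xbc→b23/s3 L1-HIT; vc=[11,6]
#7 0x37→b6/s2 VC-HIT; vc=[11,10]
#8 0x93→b18/s2 MISS; vc=[11,10,6]
#9 0x36→b6/s2 VC-HIT; vc=[11,10,18]
#10 0x55→b10/s2 VC-HIT; vc=[11,6,18]
#11 0x31→b6/s2 VC-HIT; vc=[11,10,18]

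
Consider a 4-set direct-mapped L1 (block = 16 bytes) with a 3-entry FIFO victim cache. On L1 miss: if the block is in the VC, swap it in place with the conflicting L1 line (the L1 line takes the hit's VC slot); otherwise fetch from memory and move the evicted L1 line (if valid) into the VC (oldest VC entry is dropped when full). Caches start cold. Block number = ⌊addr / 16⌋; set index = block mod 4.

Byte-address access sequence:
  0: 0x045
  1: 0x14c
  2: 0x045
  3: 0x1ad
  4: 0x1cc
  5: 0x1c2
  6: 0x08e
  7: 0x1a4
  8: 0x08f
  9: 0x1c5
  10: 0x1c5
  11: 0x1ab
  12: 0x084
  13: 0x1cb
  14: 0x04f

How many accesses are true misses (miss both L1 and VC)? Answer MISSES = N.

0: 0x45 (blk 4, set 0) → MISS  vc=[]
1: 0x14c (blk 20, set 0) → MISS  vc=[4]
2: 0x45 (blk 4, set 0) → VC-HIT  vc=[20]
3: 0x1ad (blk 26, set 2) → MISS  vc=[20]
4: 0x1cc (blk 28, set 0) → MISS  vc=[20, 4]
5: 0x1c2 (blk 28, set 0) → L1-HIT  vc=[20, 4]
6: 0x8e (blk 8, set 0) → MISS  vc=[20, 4, 28]
7: 0x1a4 (blk 26, set 2) → L1-HIT  vc=[20, 4, 28]
8: 0x8f (blk 8, set 0) → L1-HIT  vc=[20, 4, 28]
9: 0x1c5 (blk 28, set 0) → VC-HIT  vc=[20, 4, 8]
10: 0x1c5 (blk 28, set 0) → L1-HIT  vc=[20, 4, 8]
11: 0x1ab (blk 26, set 2) → L1-HIT  vc=[20, 4, 8]
12: 0x84 (blk 8, set 0) → VC-HIT  vc=[20, 4, 28]
13: 0x1cb (blk 28, set 0) → VC-HIT  vc=[20, 4, 8]
14: 0x4f (blk 4, set 0) → VC-HIT  vc=[20, 28, 8]

MISSES = 5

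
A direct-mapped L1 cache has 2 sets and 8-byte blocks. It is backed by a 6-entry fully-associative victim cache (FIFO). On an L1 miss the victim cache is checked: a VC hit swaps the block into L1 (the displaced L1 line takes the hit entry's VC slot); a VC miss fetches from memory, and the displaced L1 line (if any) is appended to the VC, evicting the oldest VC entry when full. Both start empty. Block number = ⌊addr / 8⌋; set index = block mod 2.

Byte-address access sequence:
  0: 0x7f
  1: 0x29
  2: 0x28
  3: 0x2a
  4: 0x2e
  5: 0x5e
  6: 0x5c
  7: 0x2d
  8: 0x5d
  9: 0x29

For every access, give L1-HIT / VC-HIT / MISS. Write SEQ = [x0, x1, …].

#0 0x7f→b15/s1 MISS; vc=[]
#1 0x29→b5/s1 MISS; vc=[15]
#2 0x28→b5/s1 L1-HIT; vc=[15]
#3 0x2a→b5/s1 L1-HIT; vc=[15]
#4 0x2e→b5/s1 L1-HIT; vc=[15]
#5 0x5e→b11/s1 MISS; vc=[15,5]
#6 0x5c→b11/s1 L1-HIT; vc=[15,5]
#7 0x2d→b5/s1 VC-HIT; vc=[15,11]
#8 0x5d→b11/s1 VC-HIT; vc=[15,5]
#9 0x29→b5/s1 VC-HIT; vc=[15,11]

SEQ = [MISS, MISS, L1-HIT, L1-HIT, L1-HIT, MISS, L1-HIT, VC-HIT, VC-HIT, VC-HIT]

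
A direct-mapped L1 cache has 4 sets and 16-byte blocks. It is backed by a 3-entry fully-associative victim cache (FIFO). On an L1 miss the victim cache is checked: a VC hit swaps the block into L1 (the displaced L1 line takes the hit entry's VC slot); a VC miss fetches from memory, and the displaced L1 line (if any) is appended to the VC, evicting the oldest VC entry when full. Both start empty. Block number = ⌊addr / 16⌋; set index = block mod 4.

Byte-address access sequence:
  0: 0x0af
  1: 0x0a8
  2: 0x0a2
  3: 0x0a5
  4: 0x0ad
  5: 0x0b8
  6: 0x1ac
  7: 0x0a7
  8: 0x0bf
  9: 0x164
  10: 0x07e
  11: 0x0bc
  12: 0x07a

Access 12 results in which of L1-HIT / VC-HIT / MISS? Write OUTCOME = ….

  [0] addr=0xaf blk=10 s=2: MISS | VC []
  [1] addr=0xa8 blk=10 s=2: L1-HIT | VC []
  [2] addr=0xa2 blk=10 s=2: L1-HIT | VC []
  [3] addr=0xa5 blk=10 s=2: L1-HIT | VC []
  [4] addr=0xad blk=10 s=2: L1-HIT | VC []
  [5] addr=0xb8 blk=11 s=3: MISS | VC []
  [6] addr=0x1ac blk=26 s=2: MISS | VC [10]
  [7] addr=0xa7 blk=10 s=2: VC-HIT | VC [26]
  [8] addr=0xbf blk=11 s=3: L1-HIT | VC [26]
  [9] addr=0x164 blk=22 s=2: MISS | VC [26, 10]
  [10] addr=0x7e blk=7 s=3: MISS | VC [26, 10, 11]
  [11] addr=0xbc blk=11 s=3: VC-HIT | VC [26, 10, 7]
  [12] addr=0x7a blk=7 s=3: VC-HIT | VC [26, 10, 11]

OUTCOME = VC-HIT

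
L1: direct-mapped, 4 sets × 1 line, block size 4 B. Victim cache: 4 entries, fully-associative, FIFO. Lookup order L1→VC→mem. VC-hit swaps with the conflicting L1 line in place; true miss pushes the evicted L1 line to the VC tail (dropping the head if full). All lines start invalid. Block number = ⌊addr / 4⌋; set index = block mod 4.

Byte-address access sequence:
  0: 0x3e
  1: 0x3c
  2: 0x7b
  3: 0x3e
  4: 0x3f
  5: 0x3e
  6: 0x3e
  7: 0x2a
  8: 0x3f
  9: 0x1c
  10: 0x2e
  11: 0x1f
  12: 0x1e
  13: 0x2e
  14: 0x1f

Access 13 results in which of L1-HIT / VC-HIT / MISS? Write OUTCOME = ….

OUTCOME = VC-HIT

#0 0x3e→b15/s3 MISS; vc=[]
#1 0x3c→b15/s3 L1-HIT; vc=[]
#2 0x7b→b30/s2 MISS; vc=[]
#3 0x3e→b15/s3 L1-HIT; vc=[]
#4 0x3f→b15/s3 L1-HIT; vc=[]
#5 0x3e→b15/s3 L1-HIT; vc=[]
#6 0x3e→b15/s3 L1-HIT; vc=[]
#7 0x2a→b10/s2 MISS; vc=[30]
#8 0x3f→b15/s3 L1-HIT; vc=[30]
#9 0x1c→b7/s3 MISS; vc=[30,15]
#10 0x2e→b11/s3 MISS; vc=[30,15,7]
#11 0x1f→b7/s3 VC-HIT; vc=[30,15,11]
#12 0x1e→b7/s3 L1-HIT; vc=[30,15,11]
#13 0x2e→b11/s3 VC-HIT; vc=[30,15,7]
#14 0x1f→b7/s3 VC-HIT; vc=[30,15,11]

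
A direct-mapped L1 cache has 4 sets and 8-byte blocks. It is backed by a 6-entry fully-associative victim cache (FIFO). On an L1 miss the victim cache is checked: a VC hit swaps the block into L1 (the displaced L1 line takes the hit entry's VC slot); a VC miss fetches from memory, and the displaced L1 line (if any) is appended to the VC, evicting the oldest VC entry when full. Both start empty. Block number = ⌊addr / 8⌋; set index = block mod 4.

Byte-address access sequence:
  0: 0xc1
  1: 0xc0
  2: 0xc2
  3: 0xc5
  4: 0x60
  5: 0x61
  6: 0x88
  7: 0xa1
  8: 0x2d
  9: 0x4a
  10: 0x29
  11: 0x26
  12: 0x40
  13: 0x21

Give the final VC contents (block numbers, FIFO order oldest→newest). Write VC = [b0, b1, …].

0: 0xc1 (blk 24, set 0) → MISS  vc=[]
1: 0xc0 (blk 24, set 0) → L1-HIT  vc=[]
2: 0xc2 (blk 24, set 0) → L1-HIT  vc=[]
3: 0xc5 (blk 24, set 0) → L1-HIT  vc=[]
4: 0x60 (blk 12, set 0) → MISS  vc=[24]
5: 0x61 (blk 12, set 0) → L1-HIT  vc=[24]
6: 0x88 (blk 17, set 1) → MISS  vc=[24]
7: 0xa1 (blk 20, set 0) → MISS  vc=[24, 12]
8: 0x2d (blk 5, set 1) → MISS  vc=[24, 12, 17]
9: 0x4a (blk 9, set 1) → MISS  vc=[24, 12, 17, 5]
10: 0x29 (blk 5, set 1) → VC-HIT  vc=[24, 12, 17, 9]
11: 0x26 (blk 4, set 0) → MISS  vc=[24, 12, 17, 9, 20]
12: 0x40 (blk 8, set 0) → MISS  vc=[24, 12, 17, 9, 20, 4]
13: 0x21 (blk 4, set 0) → VC-HIT  vc=[24, 12, 17, 9, 20, 8]

VC = [24, 12, 17, 9, 20, 8]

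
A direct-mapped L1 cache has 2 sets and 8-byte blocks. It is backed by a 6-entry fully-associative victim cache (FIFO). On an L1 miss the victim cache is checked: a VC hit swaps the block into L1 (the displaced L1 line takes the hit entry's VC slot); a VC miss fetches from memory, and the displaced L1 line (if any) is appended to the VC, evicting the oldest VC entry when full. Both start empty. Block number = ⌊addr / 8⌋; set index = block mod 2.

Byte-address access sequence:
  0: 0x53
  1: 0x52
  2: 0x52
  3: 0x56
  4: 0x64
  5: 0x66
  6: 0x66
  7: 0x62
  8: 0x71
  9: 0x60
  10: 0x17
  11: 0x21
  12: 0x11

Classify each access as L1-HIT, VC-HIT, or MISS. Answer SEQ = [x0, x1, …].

SEQ = [MISS, L1-HIT, L1-HIT, L1-HIT, MISS, L1-HIT, L1-HIT, L1-HIT, MISS, VC-HIT, MISS, MISS, VC-HIT]

#0 0x53→b10/s0 MISS; vc=[]
#1 0x52→b10/s0 L1-HIT; vc=[]
#2 0x52→b10/s0 L1-HIT; vc=[]
#3 0x56→b10/s0 L1-HIT; vc=[]
#4 0x64→b12/s0 MISS; vc=[10]
#5 0x66→b12/s0 L1-HIT; vc=[10]
#6 0x66→b12/s0 L1-HIT; vc=[10]
#7 0x62→b12/s0 L1-HIT; vc=[10]
#8 0x71→b14/s0 MISS; vc=[10,12]
#9 0x60→b12/s0 VC-HIT; vc=[10,14]
#10 0x17→b2/s0 MISS; vc=[10,14,12]
#11 0x21→b4/s0 MISS; vc=[10,14,12,2]
#12 0x11→b2/s0 VC-HIT; vc=[10,14,12,4]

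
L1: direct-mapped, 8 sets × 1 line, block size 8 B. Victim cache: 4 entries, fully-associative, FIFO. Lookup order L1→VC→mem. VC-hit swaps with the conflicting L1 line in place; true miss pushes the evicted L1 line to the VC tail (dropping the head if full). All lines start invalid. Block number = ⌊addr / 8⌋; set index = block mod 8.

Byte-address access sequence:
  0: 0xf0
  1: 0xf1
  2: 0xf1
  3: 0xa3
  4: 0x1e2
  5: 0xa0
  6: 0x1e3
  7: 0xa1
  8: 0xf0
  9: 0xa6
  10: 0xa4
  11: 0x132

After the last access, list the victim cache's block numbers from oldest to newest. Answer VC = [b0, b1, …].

  [0] addr=0xf0 blk=30 s=6: MISS | VC []
  [1] addr=0xf1 blk=30 s=6: L1-HIT | VC []
  [2] addr=0xf1 blk=30 s=6: L1-HIT | VC []
  [3] addr=0xa3 blk=20 s=4: MISS | VC []
  [4] addr=0x1e2 blk=60 s=4: MISS | VC [20]
  [5] addr=0xa0 blk=20 s=4: VC-HIT | VC [60]
  [6] addr=0x1e3 blk=60 s=4: VC-HIT | VC [20]
  [7] addr=0xa1 blk=20 s=4: VC-HIT | VC [60]
  [8] addr=0xf0 blk=30 s=6: L1-HIT | VC [60]
  [9] addr=0xa6 blk=20 s=4: L1-HIT | VC [60]
  [10] addr=0xa4 blk=20 s=4: L1-HIT | VC [60]
  [11] addr=0x132 blk=38 s=6: MISS | VC [60, 30]

VC = [60, 30]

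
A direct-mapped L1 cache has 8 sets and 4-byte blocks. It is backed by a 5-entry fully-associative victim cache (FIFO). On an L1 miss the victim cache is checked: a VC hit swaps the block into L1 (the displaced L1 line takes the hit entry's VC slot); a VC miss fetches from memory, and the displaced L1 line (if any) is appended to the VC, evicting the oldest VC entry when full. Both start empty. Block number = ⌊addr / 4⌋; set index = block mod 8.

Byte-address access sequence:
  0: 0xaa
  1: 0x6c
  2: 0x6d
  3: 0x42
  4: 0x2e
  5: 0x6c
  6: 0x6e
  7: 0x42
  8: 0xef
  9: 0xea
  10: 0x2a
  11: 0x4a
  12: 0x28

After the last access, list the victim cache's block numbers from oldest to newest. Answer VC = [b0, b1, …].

  [0] addr=0xaa blk=42 s=2: MISS | VC []
  [1] addr=0x6c blk=27 s=3: MISS | VC []
  [2] addr=0x6d blk=27 s=3: L1-HIT | VC []
  [3] addr=0x42 blk=16 s=0: MISS | VC []
  [4] addr=0x2e blk=11 s=3: MISS | VC [27]
  [5] addr=0x6c blk=27 s=3: VC-HIT | VC [11]
  [6] addr=0x6e blk=27 s=3: L1-HIT | VC [11]
  [7] addr=0x42 blk=16 s=0: L1-HIT | VC [11]
  [8] addr=0xef blk=59 s=3: MISS | VC [11, 27]
  [9] addr=0xea blk=58 s=2: MISS | VC [11, 27, 42]
  [10] addr=0x2a blk=10 s=2: MISS | VC [11, 27, 42, 58]
  [11] addr=0x4a blk=18 s=2: MISS | VC [11, 27, 42, 58, 10]
  [12] addr=0x28 blk=10 s=2: VC-HIT | VC [11, 27, 42, 58, 18]

VC = [11, 27, 42, 58, 18]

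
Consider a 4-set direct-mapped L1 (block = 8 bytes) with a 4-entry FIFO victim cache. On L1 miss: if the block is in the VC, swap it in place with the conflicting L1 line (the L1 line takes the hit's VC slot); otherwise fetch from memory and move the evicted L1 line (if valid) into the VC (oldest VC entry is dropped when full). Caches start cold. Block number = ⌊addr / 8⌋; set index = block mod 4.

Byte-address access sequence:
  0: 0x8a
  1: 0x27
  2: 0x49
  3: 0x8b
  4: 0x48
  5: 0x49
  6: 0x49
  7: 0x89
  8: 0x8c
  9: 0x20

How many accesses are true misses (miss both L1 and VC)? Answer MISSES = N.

#0 0x8a→b17/s1 MISS; vc=[]
#1 0x27→b4/s0 MISS; vc=[]
#2 0x49→b9/s1 MISS; vc=[17]
#3 0x8b→b17/s1 VC-HIT; vc=[9]
#4 0x48→b9/s1 VC-HIT; vc=[17]
#5 0x49→b9/s1 L1-HIT; vc=[17]
#6 0x49→b9/s1 L1-HIT; vc=[17]
#7 0x89→b17/s1 VC-HIT; vc=[9]
#8 0x8c→b17/s1 L1-HIT; vc=[9]
#9 0x20→b4/s0 L1-HIT; vc=[9]

MISSES = 3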